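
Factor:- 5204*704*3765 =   -  13793514240 = -2^8*3^1 * 5^1*11^1*251^1*1301^1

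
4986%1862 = 1262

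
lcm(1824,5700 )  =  45600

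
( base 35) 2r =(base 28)3d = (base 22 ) 49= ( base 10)97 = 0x61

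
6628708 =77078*86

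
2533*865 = 2191045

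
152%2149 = 152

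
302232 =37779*8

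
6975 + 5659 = 12634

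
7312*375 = 2742000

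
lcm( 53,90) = 4770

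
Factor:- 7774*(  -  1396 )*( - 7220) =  - 78355078880  =  - 2^5*5^1*13^2*19^2 * 23^1 * 349^1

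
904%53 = 3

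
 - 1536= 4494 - 6030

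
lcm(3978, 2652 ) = 7956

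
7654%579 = 127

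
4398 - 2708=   1690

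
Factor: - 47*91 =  - 7^1*13^1*47^1= - 4277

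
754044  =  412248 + 341796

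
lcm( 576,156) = 7488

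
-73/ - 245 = 73/245 = 0.30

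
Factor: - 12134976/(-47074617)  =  4044992/15691539=2^6*3^( -1) *7^1*9029^1*5230513^( - 1)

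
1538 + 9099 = 10637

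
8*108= 864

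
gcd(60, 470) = 10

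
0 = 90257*0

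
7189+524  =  7713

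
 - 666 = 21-687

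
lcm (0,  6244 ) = 0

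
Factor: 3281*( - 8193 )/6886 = -26881233/6886 = -  2^( - 1)*3^1*11^ (  -  1)*17^1*193^1*313^ ( - 1 )*2731^1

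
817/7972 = 817/7972 = 0.10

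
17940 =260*69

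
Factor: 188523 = 3^2 * 20947^1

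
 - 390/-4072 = 195/2036 = 0.10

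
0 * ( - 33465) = 0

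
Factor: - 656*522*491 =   -  168134112= - 2^5 * 3^2 *29^1*41^1*491^1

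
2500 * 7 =17500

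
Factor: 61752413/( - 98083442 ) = -2^( - 1 )*19^1*31^( - 1)*167^( - 1)*9473^ ( - 1 )*3250127^1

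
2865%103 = 84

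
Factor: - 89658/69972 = - 879/686  =  -  2^(-1)*3^1*7^( - 3)*293^1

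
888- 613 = 275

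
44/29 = 44/29 = 1.52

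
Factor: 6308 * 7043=44427244 =2^2* 19^1 * 83^1*  7043^1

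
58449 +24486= 82935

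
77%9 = 5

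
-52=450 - 502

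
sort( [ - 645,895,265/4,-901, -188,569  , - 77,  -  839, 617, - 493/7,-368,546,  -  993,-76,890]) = [-993, - 901, - 839, - 645, -368,- 188, - 77,-76,-493/7 , 265/4 , 546,  569,617,890  ,  895]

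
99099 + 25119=124218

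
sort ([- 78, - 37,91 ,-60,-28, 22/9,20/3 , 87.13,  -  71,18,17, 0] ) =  [ - 78 , - 71, - 60, - 37, - 28, 0,22/9 , 20/3,17,18, 87.13,91]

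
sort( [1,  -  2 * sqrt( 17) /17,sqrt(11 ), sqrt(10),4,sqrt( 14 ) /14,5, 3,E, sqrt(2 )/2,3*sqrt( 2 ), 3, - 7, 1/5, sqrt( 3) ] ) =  [ - 7,  -  2 * sqrt( 17 )/17,  1/5, sqrt(14 )/14, sqrt( 2 )/2,1, sqrt( 3), E,3, 3, sqrt (10 ), sqrt( 11 ),4, 3*sqrt( 2)  ,  5] 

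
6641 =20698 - 14057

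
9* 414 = 3726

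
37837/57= 663  +  46/57= 663.81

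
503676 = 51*9876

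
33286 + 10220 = 43506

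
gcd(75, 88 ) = 1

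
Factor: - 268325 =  - 5^2 * 10733^1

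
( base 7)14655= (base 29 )4pi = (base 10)4107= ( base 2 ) 1000000001011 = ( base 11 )30A4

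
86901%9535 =1086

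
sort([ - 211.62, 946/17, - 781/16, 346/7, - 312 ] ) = [ - 312, - 211.62, - 781/16,346/7, 946/17]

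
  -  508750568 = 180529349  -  689279917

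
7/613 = 7/613=0.01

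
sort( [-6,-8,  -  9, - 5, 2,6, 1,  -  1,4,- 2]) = [ - 9, - 8, - 6, - 5, - 2, - 1, 1,2,4,6 ] 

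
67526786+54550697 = 122077483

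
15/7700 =3/1540 = 0.00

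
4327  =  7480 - 3153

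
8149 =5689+2460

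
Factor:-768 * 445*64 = - 2^14 * 3^1*5^1*89^1 =- 21872640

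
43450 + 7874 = 51324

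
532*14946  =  7951272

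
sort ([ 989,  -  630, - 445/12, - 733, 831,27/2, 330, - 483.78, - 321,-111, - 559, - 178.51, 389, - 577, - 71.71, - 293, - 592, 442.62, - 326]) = [ -733, - 630, - 592, - 577, - 559 , - 483.78,-326, - 321, - 293, - 178.51, - 111, - 71.71 , - 445/12,27/2, 330, 389, 442.62, 831,989 ]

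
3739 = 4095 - 356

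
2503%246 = 43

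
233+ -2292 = -2059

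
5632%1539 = 1015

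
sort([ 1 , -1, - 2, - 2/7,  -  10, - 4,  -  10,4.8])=[ - 10 , - 10,-4 ,  -  2,-1 ,-2/7 , 1,4.8 ]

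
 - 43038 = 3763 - 46801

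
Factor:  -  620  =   - 2^2*5^1*31^1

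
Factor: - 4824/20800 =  - 2^( - 3)*3^2*5^ (- 2)*13^ ( - 1)*67^1 = - 603/2600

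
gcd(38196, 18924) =12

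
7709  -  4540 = 3169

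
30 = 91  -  61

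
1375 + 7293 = 8668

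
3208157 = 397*8081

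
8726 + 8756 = 17482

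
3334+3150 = 6484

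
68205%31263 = 5679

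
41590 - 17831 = 23759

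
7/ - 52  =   - 1 + 45/52 = - 0.13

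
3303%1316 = 671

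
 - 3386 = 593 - 3979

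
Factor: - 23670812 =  - 2^2*11^1* 43^1 * 12511^1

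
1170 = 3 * 390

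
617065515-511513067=105552448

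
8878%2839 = 361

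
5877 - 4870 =1007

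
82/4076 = 41/2038 = 0.02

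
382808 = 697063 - 314255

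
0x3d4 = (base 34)ss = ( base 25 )1E5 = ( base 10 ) 980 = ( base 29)14N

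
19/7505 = 1/395= 0.00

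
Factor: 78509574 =2^1*3^4*11^1*13^1*3389^1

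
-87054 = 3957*( - 22) 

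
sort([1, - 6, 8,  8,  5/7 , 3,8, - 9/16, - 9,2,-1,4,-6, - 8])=[-9, - 8, - 6, - 6, - 1 , - 9/16, 5/7, 1,  2,3, 4,8, 8,8] 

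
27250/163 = 167 +29/163 = 167.18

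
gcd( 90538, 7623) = 7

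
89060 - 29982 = 59078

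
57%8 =1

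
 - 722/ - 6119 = 722/6119 =0.12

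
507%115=47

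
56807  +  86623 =143430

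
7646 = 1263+6383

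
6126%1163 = 311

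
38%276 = 38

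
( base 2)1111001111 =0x3CF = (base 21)249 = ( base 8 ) 1717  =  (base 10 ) 975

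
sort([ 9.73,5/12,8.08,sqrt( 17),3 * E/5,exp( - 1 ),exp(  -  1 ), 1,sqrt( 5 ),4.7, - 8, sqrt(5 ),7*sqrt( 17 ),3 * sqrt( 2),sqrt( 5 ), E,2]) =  [-8, exp (-1), exp(- 1),5/12,1 , 3 * E/5,2,sqrt(5 ), sqrt( 5 ),sqrt(5), E,sqrt( 17) , 3*sqrt( 2 ),4.7,8.08,9.73,7 * sqrt( 17 )] 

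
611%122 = 1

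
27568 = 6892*4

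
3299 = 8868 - 5569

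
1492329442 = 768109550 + 724219892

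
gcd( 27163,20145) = 1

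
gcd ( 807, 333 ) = 3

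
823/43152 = 823/43152  =  0.02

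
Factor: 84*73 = 2^2*3^1*7^1*73^1 = 6132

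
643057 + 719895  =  1362952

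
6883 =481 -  - 6402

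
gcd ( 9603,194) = 97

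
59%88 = 59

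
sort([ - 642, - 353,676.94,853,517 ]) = [ - 642, - 353, 517,676.94,  853]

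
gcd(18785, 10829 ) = 221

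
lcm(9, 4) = 36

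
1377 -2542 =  - 1165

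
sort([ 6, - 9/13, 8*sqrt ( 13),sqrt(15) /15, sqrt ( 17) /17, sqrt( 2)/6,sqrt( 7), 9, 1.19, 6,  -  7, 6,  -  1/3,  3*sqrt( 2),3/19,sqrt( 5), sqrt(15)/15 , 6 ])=[-7,-9/13,  -  1/3, 3/19, sqrt ( 2 ) /6, sqrt(17 ) /17, sqrt ( 15)/15, sqrt( 15)/15,  1.19, sqrt( 5), sqrt (7),3*sqrt(2), 6 , 6,6,6, 9, 8*sqrt ( 13)] 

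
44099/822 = 44099/822 = 53.65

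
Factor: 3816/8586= 4/9 = 2^2*3^( - 2 ) 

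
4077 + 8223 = 12300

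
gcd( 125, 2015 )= 5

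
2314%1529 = 785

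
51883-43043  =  8840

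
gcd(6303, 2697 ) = 3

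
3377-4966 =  -1589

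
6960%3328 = 304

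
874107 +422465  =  1296572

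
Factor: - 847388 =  - 2^2*41^1 * 5167^1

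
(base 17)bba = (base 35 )2QG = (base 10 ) 3376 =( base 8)6460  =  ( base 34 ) 2va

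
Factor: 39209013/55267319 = 3^2*107^( - 1 )*241^1*18077^1*516517^(-1 ) 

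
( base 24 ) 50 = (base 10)120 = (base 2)1111000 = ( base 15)80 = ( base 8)170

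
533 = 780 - 247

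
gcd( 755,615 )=5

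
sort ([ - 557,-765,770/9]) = [  -  765, - 557,770/9] 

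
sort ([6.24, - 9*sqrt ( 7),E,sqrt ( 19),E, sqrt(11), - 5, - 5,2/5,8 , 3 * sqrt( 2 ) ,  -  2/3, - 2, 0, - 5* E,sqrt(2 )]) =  [  -  9 * sqrt(7),-5 * E,  -  5,-5, - 2, - 2/3 , 0, 2/5,sqrt ( 2),E,E,sqrt( 11), 3*sqrt ( 2), sqrt(19),  6.24, 8] 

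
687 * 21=14427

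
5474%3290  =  2184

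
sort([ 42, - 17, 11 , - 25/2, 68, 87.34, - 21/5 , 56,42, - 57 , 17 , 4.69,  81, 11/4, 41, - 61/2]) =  [  -  57, - 61/2 , - 17, - 25/2, -21/5,11/4, 4.69, 11, 17, 41, 42, 42,56, 68,81, 87.34]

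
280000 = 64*4375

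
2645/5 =529= 529.00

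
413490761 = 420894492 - 7403731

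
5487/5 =5487/5=1097.40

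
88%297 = 88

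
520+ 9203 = 9723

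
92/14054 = 46/7027 = 0.01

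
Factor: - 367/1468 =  - 2^ ( - 2 )  =  -1/4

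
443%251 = 192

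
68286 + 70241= 138527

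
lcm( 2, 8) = 8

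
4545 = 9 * 505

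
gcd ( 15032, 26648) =8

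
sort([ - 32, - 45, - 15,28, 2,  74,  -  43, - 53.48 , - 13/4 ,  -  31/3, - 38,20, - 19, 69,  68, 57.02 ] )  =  [  -  53.48, - 45,-43 , - 38, - 32, - 19, - 15, - 31/3, - 13/4, 2,20,28, 57.02, 68, 69, 74 ] 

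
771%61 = 39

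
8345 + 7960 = 16305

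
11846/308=5923/154 =38.46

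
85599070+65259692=150858762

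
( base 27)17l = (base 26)1A3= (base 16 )3AB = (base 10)939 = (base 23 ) 1hj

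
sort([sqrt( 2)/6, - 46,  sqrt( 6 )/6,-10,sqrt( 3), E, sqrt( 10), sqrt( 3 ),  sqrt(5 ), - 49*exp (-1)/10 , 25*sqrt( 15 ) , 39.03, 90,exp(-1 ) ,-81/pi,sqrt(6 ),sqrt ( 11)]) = [ - 46, -81/pi, - 10, - 49*exp(  -  1) /10,sqrt( 2) /6,exp( - 1), sqrt( 6 ) /6,sqrt( 3 ),sqrt( 3 ), sqrt( 5 ),sqrt( 6), E,sqrt( 10), sqrt( 11 ),39.03,90 , 25*sqrt( 15 )]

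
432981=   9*48109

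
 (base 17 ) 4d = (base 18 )49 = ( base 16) 51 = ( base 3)10000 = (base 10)81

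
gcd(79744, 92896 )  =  32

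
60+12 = 72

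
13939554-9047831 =4891723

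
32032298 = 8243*3886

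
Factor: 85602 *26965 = 2^1*3^1*5^1*11^1* 1297^1*5393^1  =  2308257930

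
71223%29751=11721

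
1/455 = 1/455 = 0.00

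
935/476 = 55/28 =1.96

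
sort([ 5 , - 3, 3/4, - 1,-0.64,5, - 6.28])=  [ - 6.28,- 3 , - 1, - 0.64 , 3/4,5, 5 ] 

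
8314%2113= 1975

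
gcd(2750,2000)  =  250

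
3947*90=355230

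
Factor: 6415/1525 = 5^( - 1 )*61^(-1)*1283^1 = 1283/305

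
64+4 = 68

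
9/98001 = 1/10889=   0.00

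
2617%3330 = 2617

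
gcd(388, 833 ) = 1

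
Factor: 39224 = 2^3*4903^1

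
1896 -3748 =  - 1852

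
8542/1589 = 8542/1589=5.38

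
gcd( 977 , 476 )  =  1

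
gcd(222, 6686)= 2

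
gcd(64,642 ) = 2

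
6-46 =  - 40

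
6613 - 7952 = - 1339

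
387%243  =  144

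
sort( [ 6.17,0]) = [0,6.17]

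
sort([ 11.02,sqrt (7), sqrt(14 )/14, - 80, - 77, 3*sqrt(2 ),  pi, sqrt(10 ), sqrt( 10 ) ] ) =[ - 80 ,-77,sqrt( 14)/14, sqrt( 7 ),pi,sqrt(10), sqrt( 10), 3* sqrt(2),11.02]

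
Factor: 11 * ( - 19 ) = - 11^1*19^1 = -209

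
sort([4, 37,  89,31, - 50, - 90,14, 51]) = [ - 90,-50,4, 14, 31, 37, 51, 89]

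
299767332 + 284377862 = 584145194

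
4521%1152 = 1065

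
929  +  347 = 1276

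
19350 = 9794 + 9556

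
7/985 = 7/985 = 0.01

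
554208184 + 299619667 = 853827851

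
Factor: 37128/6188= 6 = 2^1 * 3^1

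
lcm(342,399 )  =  2394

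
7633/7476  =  7633/7476  =  1.02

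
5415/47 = 115+10/47 = 115.21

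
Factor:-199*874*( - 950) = 2^2 * 5^2*19^2*23^1*199^1= 165229700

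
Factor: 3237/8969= 3^1*13^1*83^1*8969^( - 1)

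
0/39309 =0= 0.00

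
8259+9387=17646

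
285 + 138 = 423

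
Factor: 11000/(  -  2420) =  - 2^1*5^2 * 11^ ( - 1) = - 50/11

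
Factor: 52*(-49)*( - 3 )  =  7644= 2^2*3^1*7^2*13^1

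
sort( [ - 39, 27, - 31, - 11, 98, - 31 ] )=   [-39, - 31, - 31,-11, 27,  98 ]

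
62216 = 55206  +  7010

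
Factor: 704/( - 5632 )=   -  1/8  =  - 2^(-3) 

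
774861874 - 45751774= 729110100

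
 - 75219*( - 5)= 376095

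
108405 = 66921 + 41484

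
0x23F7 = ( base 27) CH0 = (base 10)9207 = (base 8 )21767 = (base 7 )35562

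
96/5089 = 96/5089   =  0.02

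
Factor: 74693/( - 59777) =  - 23^(-2 ) * 661^1 = - 661/529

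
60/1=60  =  60.00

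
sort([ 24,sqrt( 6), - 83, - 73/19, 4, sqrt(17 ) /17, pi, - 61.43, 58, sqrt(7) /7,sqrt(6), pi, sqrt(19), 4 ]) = [ - 83, - 61.43,-73/19,sqrt(17 )/17, sqrt(7)/7, sqrt( 6 ), sqrt (6 ),pi,pi , 4, 4,sqrt( 19), 24, 58]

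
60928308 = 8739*6972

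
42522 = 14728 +27794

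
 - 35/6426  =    -  5/918 = -0.01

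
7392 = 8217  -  825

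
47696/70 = 23848/35 = 681.37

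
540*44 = 23760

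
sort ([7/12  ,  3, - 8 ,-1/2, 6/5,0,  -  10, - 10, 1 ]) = [ - 10,-10, - 8, - 1/2,0,7/12,1 , 6/5,3 ]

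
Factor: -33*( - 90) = 2^1*3^3 * 5^1*11^1 = 2970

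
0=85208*0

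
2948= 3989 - 1041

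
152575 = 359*425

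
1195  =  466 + 729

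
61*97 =5917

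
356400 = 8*44550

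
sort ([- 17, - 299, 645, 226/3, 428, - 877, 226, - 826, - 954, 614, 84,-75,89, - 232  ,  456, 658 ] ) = [ - 954, - 877, - 826, - 299,-232,-75,-17,226/3,84, 89,  226,  428, 456,614, 645, 658 ]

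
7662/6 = 1277 = 1277.00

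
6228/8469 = 692/941 = 0.74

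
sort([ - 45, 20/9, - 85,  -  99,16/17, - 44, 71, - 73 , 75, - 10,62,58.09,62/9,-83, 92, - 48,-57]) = [-99, - 85,-83, - 73, - 57, -48,- 45, - 44,  -  10,16/17, 20/9,62/9,  58.09, 62,71, 75,92]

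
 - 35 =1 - 36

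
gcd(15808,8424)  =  104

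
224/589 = 224/589=0.38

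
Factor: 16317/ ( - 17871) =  - 21/23 = - 3^1 * 7^1 * 23^ ( - 1)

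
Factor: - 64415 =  - 5^1*13^1*991^1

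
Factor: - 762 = -2^1 * 3^1 * 127^1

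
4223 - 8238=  - 4015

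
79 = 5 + 74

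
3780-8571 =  - 4791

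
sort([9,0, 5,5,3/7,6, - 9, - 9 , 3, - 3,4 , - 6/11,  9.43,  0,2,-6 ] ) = [ - 9,-9, -6, - 3, - 6/11,0,0, 3/7, 2,  3, 4, 5,5, 6, 9,9.43]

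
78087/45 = 26029/15 = 1735.27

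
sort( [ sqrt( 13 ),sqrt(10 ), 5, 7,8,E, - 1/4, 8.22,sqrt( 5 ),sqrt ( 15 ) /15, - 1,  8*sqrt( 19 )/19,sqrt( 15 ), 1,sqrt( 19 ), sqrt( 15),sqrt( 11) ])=[ - 1, - 1/4  ,  sqrt(15 ) /15, 1,8* sqrt(19)/19,sqrt(5 ), E,sqrt( 10 ),sqrt(11), sqrt( 13 ), sqrt( 15),sqrt( 15 ), sqrt( 19 ),5,7, 8, 8.22 ] 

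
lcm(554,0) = 0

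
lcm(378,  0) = 0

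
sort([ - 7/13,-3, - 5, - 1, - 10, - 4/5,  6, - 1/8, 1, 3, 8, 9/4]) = [  -  10, - 5, -3, - 1, - 4/5,-7/13 , - 1/8,1, 9/4,  3,6, 8]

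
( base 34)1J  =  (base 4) 311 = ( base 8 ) 65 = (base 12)45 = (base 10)53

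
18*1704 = 30672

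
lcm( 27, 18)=54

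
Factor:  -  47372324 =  - 2^2 * 107^1 * 151^1*733^1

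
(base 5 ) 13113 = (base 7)3004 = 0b10000001001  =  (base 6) 4441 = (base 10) 1033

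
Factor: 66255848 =2^3*8281981^1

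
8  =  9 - 1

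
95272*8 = 762176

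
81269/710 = 81269/710 = 114.46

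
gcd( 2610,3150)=90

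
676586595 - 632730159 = 43856436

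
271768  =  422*644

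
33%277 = 33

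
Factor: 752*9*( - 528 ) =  - 3573504 = - 2^8*3^3*11^1*47^1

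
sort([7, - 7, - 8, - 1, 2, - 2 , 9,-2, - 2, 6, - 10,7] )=[ - 10, - 8, - 7, - 2, - 2,-2, - 1, 2,6,7, 7, 9] 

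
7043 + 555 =7598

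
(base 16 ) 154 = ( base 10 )340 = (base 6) 1324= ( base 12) 244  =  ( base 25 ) DF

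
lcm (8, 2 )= 8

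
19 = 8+11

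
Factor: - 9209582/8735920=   -  4604791/4367960 = - 2^ ( - 3)*5^(  -  1)*109199^(  -  1 ) * 4604791^1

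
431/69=6+17/69  =  6.25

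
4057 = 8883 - 4826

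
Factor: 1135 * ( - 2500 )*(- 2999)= 8509662500 = 2^2*5^5*227^1*2999^1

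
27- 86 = - 59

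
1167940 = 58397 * 20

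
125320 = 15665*8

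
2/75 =2/75 =0.03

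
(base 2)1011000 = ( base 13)6A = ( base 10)88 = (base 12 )74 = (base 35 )2i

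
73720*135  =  9952200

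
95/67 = 1 + 28/67  =  1.42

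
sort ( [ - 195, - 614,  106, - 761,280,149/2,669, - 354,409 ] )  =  [ - 761, - 614,  -  354, - 195,149/2, 106,280,409, 669 ] 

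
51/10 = 51/10 = 5.10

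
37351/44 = 37351/44  =  848.89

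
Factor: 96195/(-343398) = -2^( - 1 )*5^1*11^ ( - 1)*43^( - 1)*53^1 =- 265/946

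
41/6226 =41/6226 = 0.01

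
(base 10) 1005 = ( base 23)1KG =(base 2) 1111101101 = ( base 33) UF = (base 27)1a6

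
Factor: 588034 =2^1 * 269^1 * 1093^1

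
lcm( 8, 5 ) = 40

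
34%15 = 4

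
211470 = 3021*70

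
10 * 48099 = 480990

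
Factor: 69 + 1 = 2^1*5^1*7^1= 70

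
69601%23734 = 22133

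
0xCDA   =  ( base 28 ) 45e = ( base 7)12410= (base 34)2sq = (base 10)3290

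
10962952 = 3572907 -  - 7390045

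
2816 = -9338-  -  12154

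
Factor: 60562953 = 3^2*11^1*461^1 * 1327^1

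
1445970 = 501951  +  944019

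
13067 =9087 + 3980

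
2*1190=2380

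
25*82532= 2063300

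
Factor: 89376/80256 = 2^( - 2 )*7^2*11^(-1) =49/44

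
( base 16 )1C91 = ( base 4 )1302101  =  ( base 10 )7313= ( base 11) 5549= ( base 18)14A5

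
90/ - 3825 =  - 1 + 83/85 =- 0.02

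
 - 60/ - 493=60/493 = 0.12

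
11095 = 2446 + 8649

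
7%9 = 7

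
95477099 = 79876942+15600157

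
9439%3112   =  103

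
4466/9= 496+2/9 = 496.22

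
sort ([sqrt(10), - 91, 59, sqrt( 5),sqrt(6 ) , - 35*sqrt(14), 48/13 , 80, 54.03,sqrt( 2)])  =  [-35  *  sqrt( 14 ), - 91,  sqrt( 2 ), sqrt(  5 ) , sqrt( 6 ), sqrt( 10),  48/13, 54.03 , 59, 80]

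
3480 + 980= 4460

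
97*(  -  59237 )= - 5745989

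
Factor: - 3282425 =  - 5^2 * 131297^1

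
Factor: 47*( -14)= - 658=-2^1*7^1*47^1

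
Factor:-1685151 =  - 3^3*13^1* 4801^1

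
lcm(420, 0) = 0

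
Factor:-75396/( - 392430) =2^1*5^(-1 ) * 61^1*127^(-1) = 122/635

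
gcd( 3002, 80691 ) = 1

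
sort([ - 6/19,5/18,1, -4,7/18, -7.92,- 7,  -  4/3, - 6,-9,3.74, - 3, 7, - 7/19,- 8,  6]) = [ - 9, - 8, - 7.92,-7, - 6, - 4, -3, - 4/3, - 7/19, - 6/19, 5/18,7/18, 1 , 3.74, 6,7]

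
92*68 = 6256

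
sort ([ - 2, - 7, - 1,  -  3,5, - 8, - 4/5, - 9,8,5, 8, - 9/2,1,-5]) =[ - 9, - 8,-7, - 5, - 9/2, - 3, - 2,-1, - 4/5,1,5, 5, 8, 8] 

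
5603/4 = 5603/4 = 1400.75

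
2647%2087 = 560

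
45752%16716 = 12320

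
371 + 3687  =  4058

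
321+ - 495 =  - 174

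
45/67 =45/67 = 0.67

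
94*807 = 75858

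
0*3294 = 0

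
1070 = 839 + 231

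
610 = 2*305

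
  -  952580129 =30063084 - 982643213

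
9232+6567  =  15799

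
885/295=3  =  3.00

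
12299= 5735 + 6564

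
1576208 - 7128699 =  - 5552491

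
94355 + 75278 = 169633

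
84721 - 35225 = 49496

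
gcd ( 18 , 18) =18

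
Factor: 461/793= 13^(-1 )*61^( - 1 )*  461^1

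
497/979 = 497/979 = 0.51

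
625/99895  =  125/19979= 0.01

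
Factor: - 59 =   -  59^1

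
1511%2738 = 1511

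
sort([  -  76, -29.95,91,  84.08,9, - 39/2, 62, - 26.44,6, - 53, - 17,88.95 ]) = [ - 76,-53,- 29.95, - 26.44, -39/2,-17,6 , 9, 62,84.08,88.95, 91] 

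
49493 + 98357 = 147850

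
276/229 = 1 + 47/229 = 1.21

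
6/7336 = 3/3668 =0.00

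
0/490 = 0 = 0.00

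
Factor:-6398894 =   -  2^1*773^1*4139^1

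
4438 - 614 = 3824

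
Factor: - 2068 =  - 2^2*11^1*47^1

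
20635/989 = 20+855/989 = 20.86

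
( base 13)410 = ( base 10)689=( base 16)2B1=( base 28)oh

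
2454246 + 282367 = 2736613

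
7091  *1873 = 13281443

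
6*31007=186042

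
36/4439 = 36/4439 = 0.01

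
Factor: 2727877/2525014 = 2^ ( - 1)*43^1*127^( - 1) * 9941^( - 1 )*63439^1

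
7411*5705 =42279755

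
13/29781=13/29781 = 0.00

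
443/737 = 443/737 = 0.60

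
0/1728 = 0=   0.00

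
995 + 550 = 1545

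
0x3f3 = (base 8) 1763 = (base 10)1011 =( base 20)2ab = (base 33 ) ul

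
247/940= 247/940=0.26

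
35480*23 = 816040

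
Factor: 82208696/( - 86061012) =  - 2^1*3^ ( - 1 )*7171751^( - 1)*10276087^1 = - 20552174/21515253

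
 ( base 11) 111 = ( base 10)133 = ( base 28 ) 4l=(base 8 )205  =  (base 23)5I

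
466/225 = 466/225  =  2.07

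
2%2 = 0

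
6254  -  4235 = 2019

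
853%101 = 45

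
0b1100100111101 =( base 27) 8n8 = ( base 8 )14475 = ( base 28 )86L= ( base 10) 6461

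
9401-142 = 9259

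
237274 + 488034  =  725308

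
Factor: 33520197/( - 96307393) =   -  3^1 * 7^( - 2)*13^( - 1)*2879^1 * 3881^1*151189^( - 1 ) 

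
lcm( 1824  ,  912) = 1824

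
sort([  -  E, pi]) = [ - E, pi ]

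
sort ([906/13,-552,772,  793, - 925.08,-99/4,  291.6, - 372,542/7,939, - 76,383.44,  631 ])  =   [ - 925.08, - 552, - 372, - 76, - 99/4, 906/13,542/7 , 291.6,383.44,631, 772, 793,  939] 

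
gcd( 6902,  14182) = 14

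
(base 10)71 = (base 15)4b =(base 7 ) 131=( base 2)1000111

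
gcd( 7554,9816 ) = 6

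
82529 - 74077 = 8452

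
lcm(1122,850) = 28050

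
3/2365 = 3/2365= 0.00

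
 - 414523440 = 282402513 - 696925953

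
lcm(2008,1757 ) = 14056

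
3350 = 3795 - 445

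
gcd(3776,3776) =3776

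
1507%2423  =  1507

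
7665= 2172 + 5493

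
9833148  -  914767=8918381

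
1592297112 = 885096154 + 707200958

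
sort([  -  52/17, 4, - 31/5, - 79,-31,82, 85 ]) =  [ - 79, - 31,-31/5,-52/17, 4,82,85 ]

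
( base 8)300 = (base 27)73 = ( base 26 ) 7A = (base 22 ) 8g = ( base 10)192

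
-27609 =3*( - 9203)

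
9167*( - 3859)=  - 35375453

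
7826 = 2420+5406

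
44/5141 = 44/5141 = 0.01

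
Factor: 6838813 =1279^1*5347^1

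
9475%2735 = 1270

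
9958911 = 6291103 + 3667808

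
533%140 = 113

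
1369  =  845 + 524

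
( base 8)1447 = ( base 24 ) 19F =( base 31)q1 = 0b1100100111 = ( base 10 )807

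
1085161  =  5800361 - 4715200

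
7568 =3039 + 4529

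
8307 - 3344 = 4963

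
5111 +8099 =13210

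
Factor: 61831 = 7^1*11^2*73^1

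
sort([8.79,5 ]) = [5,8.79] 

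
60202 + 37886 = 98088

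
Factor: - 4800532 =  - 2^2*11^1*109103^1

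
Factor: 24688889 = 29^1*467^1*1823^1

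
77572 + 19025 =96597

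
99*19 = 1881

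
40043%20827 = 19216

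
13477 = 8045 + 5432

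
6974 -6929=45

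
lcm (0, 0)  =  0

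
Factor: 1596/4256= 2^(-3)*3^1= 3/8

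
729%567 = 162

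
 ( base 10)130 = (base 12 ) aa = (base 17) 7b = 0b10000010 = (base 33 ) 3V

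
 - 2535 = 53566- 56101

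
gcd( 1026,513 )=513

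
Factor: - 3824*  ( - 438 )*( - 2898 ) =-2^6*3^3*7^1*23^1*73^1*239^1 = - 4853894976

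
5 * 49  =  245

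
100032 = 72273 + 27759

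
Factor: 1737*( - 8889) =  - 15440193 = - 3^3*193^1 * 2963^1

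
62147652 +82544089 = 144691741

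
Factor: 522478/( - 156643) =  - 2^1*11^2*17^1*31^( - 2)*127^1*163^ (  -  1 )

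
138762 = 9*15418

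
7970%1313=92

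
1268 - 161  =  1107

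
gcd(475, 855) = 95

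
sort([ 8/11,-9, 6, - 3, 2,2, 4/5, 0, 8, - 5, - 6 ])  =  [ - 9,-6, -5 , - 3, 0, 8/11,4/5, 2,2, 6, 8 ]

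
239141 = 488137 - 248996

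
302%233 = 69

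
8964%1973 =1072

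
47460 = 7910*6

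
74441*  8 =595528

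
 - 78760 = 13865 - 92625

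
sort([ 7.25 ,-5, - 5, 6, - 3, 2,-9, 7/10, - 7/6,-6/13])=[ -9, - 5,  -  5, -3, - 7/6,  -  6/13,  7/10, 2, 6, 7.25]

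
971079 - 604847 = 366232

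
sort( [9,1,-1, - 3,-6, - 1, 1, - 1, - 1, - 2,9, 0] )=[ - 6,-3,  -  2  ,-1,-1, - 1,-1,0, 1, 1, 9,9]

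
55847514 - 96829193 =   -  40981679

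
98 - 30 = 68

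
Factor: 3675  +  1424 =5099^1 = 5099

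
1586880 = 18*88160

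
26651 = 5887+20764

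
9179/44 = 9179/44 = 208.61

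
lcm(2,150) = 150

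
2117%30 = 17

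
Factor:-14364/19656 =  - 19/26 = -2^( - 1 )*13^(-1 )*19^1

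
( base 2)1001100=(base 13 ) 5b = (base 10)76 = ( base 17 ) 48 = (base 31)2e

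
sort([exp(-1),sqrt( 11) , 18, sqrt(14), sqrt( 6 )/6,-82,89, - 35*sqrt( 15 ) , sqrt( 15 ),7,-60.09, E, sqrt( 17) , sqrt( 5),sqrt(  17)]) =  [ - 35*sqrt( 15),-82,-60.09, exp(-1 ),  sqrt (6 ) /6,sqrt (5 ) , E, sqrt( 11) , sqrt(14),  sqrt( 15),sqrt( 17) , sqrt(17), 7 , 18,  89]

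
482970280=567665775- 84695495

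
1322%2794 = 1322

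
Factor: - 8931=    - 3^1*13^1 * 229^1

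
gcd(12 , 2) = 2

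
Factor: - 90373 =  - 90373^1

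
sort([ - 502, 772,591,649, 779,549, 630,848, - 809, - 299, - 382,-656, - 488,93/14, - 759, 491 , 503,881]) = [  -  809, - 759, - 656, - 502, - 488, - 382, - 299, 93/14,491,503,549,591, 630,649, 772,779,848,881]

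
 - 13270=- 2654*5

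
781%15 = 1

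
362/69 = 362/69 = 5.25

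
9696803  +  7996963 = 17693766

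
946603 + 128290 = 1074893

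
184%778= 184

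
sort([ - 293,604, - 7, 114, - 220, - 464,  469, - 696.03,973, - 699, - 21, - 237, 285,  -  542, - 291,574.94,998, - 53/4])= [ - 699, - 696.03,- 542, - 464, - 293, - 291, -237, - 220,-21 , - 53/4,-7,114,285,469,574.94, 604,973,998 ] 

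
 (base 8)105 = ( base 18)3f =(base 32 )25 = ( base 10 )69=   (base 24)2l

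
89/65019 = 89/65019 =0.00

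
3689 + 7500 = 11189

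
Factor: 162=2^1 *3^4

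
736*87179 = 64163744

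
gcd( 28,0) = 28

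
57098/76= 751 + 11/38 = 751.29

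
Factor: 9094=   2^1* 4547^1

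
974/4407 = 974/4407 =0.22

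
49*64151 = 3143399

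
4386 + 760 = 5146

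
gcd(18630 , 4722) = 6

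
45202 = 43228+1974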